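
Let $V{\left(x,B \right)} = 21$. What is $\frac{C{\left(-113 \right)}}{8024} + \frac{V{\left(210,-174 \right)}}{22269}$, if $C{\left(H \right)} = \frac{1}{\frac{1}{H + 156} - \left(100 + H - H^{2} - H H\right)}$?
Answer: $\frac{61711763781}{65440579029488} \approx 0.00094302$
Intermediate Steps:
$C{\left(H \right)} = \frac{1}{-100 + \frac{1}{156 + H} - H + 2 H^{2}}$ ($C{\left(H \right)} = \frac{1}{\frac{1}{156 + H} - \left(100 + H - 2 H^{2}\right)} = \frac{1}{-100 + \frac{1}{156 + H} - H + 2 H^{2}}$)
$\frac{C{\left(-113 \right)}}{8024} + \frac{V{\left(210,-174 \right)}}{22269} = \frac{\frac{1}{-15599 - -28928 + 2 \left(-113\right)^{3} + 311 \left(-113\right)^{2}} \left(156 - 113\right)}{8024} + \frac{21}{22269} = \frac{1}{-15599 + 28928 + 2 \left(-1442897\right) + 311 \cdot 12769} \cdot 43 \cdot \frac{1}{8024} + 21 \cdot \frac{1}{22269} = \frac{1}{-15599 + 28928 - 2885794 + 3971159} \cdot 43 \cdot \frac{1}{8024} + \frac{7}{7423} = \frac{1}{1098694} \cdot 43 \cdot \frac{1}{8024} + \frac{7}{7423} = \frac{43}{1098694} \cdot \frac{1}{8024} + \frac{7}{7423} = \frac{43}{8815920656} + \frac{7}{7423} = \frac{61711763781}{65440579029488}$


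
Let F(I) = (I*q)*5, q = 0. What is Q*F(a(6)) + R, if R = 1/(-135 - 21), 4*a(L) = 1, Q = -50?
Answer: -1/156 ≈ -0.0064103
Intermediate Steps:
a(L) = ¼ (a(L) = (¼)*1 = ¼)
F(I) = 0 (F(I) = (I*0)*5 = 0*5 = 0)
R = -1/156 (R = 1/(-156) = -1/156 ≈ -0.0064103)
Q*F(a(6)) + R = -50*0 - 1/156 = 0 - 1/156 = -1/156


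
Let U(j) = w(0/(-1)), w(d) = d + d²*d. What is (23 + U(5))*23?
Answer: 529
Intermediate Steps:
w(d) = d + d³
U(j) = 0 (U(j) = 0/(-1) + (0/(-1))³ = 0*(-1) + (0*(-1))³ = 0 + 0³ = 0 + 0 = 0)
(23 + U(5))*23 = (23 + 0)*23 = 23*23 = 529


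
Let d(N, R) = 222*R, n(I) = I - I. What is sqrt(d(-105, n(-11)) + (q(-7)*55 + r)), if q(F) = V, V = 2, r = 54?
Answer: 2*sqrt(41) ≈ 12.806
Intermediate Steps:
n(I) = 0
q(F) = 2
sqrt(d(-105, n(-11)) + (q(-7)*55 + r)) = sqrt(222*0 + (2*55 + 54)) = sqrt(0 + (110 + 54)) = sqrt(0 + 164) = sqrt(164) = 2*sqrt(41)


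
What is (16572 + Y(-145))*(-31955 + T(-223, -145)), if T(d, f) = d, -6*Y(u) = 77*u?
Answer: -593131711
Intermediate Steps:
Y(u) = -77*u/6
(16572 + Y(-145))*(-31955 + T(-223, -145)) = (16572 - 77/6*(-145))*(-31955 - 223) = (16572 + 11165/6)*(-32178) = (110597/6)*(-32178) = -593131711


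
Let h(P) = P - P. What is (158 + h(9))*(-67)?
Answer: -10586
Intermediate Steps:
h(P) = 0
(158 + h(9))*(-67) = (158 + 0)*(-67) = 158*(-67) = -10586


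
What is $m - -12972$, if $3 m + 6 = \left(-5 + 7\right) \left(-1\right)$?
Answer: $\frac{38908}{3} \approx 12969.0$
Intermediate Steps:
$m = - \frac{8}{3}$ ($m = -2 + \frac{\left(-5 + 7\right) \left(-1\right)}{3} = -2 + \frac{2 \left(-1\right)}{3} = -2 + \frac{1}{3} \left(-2\right) = -2 - \frac{2}{3} = - \frac{8}{3} \approx -2.6667$)
$m - -12972 = - \frac{8}{3} - -12972 = - \frac{8}{3} + 12972 = \frac{38908}{3}$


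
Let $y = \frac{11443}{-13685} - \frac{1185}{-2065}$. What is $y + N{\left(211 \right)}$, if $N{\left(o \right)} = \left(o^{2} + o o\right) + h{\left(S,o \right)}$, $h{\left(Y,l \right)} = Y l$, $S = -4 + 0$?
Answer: $\frac{71212176368}{807415} \approx 88198.0$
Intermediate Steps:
$S = -4$
$y = - \frac{211802}{807415}$ ($y = 11443 \left(- \frac{1}{13685}\right) - - \frac{237}{413} = - \frac{11443}{13685} + \frac{237}{413} = - \frac{211802}{807415} \approx -0.26232$)
$N{\left(o \right)} = - 4 o + 2 o^{2}$ ($N{\left(o \right)} = \left(o^{2} + o o\right) - 4 o = \left(o^{2} + o^{2}\right) - 4 o = 2 o^{2} - 4 o = - 4 o + 2 o^{2}$)
$y + N{\left(211 \right)} = - \frac{211802}{807415} + 2 \cdot 211 \left(-2 + 211\right) = - \frac{211802}{807415} + 2 \cdot 211 \cdot 209 = - \frac{211802}{807415} + 88198 = \frac{71212176368}{807415}$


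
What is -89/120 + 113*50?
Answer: 677911/120 ≈ 5649.3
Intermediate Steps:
-89/120 + 113*50 = -89*1/120 + 5650 = -89/120 + 5650 = 677911/120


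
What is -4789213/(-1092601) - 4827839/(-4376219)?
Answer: 26233546644886/4781461255619 ≈ 5.4865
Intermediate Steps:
-4789213/(-1092601) - 4827839/(-4376219) = -4789213*(-1/1092601) - 4827839*(-1/4376219) = 4789213/1092601 + 4827839/4376219 = 26233546644886/4781461255619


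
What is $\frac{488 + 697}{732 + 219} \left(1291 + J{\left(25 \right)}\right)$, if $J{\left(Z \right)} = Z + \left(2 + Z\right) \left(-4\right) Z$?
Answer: $- \frac{546680}{317} \approx -1724.5$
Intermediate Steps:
$J{\left(Z \right)} = Z + Z \left(-8 - 4 Z\right)$ ($J{\left(Z \right)} = Z + \left(-8 - 4 Z\right) Z = Z + Z \left(-8 - 4 Z\right)$)
$\frac{488 + 697}{732 + 219} \left(1291 + J{\left(25 \right)}\right) = \frac{488 + 697}{732 + 219} \left(1291 - 25 \left(7 + 4 \cdot 25\right)\right) = \frac{1185}{951} \left(1291 - 25 \left(7 + 100\right)\right) = 1185 \cdot \frac{1}{951} \left(1291 - 25 \cdot 107\right) = \frac{395 \left(1291 - 2675\right)}{317} = \frac{395}{317} \left(-1384\right) = - \frac{546680}{317}$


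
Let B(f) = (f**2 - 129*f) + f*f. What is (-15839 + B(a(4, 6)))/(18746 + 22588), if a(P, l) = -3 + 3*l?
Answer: -8662/20667 ≈ -0.41912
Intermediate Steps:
B(f) = -129*f + 2*f**2 (B(f) = (f**2 - 129*f) + f**2 = -129*f + 2*f**2)
(-15839 + B(a(4, 6)))/(18746 + 22588) = (-15839 + (-3 + 3*6)*(-129 + 2*(-3 + 3*6)))/(18746 + 22588) = (-15839 + (-3 + 18)*(-129 + 2*(-3 + 18)))/41334 = (-15839 + 15*(-129 + 2*15))*(1/41334) = (-15839 + 15*(-129 + 30))*(1/41334) = (-15839 + 15*(-99))*(1/41334) = (-15839 - 1485)*(1/41334) = -17324*1/41334 = -8662/20667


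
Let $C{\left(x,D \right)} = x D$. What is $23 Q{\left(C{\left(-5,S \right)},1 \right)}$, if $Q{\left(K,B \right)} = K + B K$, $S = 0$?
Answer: $0$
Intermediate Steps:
$C{\left(x,D \right)} = D x$
$23 Q{\left(C{\left(-5,S \right)},1 \right)} = 23 \cdot 0 \left(-5\right) \left(1 + 1\right) = 23 \cdot 0 \cdot 2 = 23 \cdot 0 = 0$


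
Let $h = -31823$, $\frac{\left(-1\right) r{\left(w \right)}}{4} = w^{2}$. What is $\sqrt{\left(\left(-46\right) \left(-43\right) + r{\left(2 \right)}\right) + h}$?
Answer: $i \sqrt{29861} \approx 172.8 i$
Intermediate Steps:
$r{\left(w \right)} = - 4 w^{2}$
$\sqrt{\left(\left(-46\right) \left(-43\right) + r{\left(2 \right)}\right) + h} = \sqrt{\left(\left(-46\right) \left(-43\right) - 4 \cdot 2^{2}\right) - 31823} = \sqrt{\left(1978 - 16\right) - 31823} = \sqrt{1962 - 31823} = \sqrt{-29861} = i \sqrt{29861}$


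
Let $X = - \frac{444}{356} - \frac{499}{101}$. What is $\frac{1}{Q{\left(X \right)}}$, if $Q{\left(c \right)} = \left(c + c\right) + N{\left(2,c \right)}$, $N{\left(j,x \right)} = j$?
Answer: $- \frac{8989}{93266} \approx -0.09638$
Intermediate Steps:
$X = - \frac{55622}{8989}$ ($X = \left(-444\right) \frac{1}{356} - \frac{499}{101} = - \frac{111}{89} - \frac{499}{101} = - \frac{55622}{8989} \approx -6.1878$)
$Q{\left(c \right)} = 2 + 2 c$ ($Q{\left(c \right)} = \left(c + c\right) + 2 = 2 c + 2 = 2 + 2 c$)
$\frac{1}{Q{\left(X \right)}} = \frac{1}{2 + 2 \left(- \frac{55622}{8989}\right)} = \frac{1}{2 - \frac{111244}{8989}} = \frac{1}{- \frac{93266}{8989}} = - \frac{8989}{93266}$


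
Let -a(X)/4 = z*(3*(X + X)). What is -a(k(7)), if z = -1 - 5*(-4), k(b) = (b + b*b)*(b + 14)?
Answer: 536256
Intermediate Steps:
k(b) = (14 + b)*(b + b²) (k(b) = (b + b²)*(14 + b) = (14 + b)*(b + b²))
z = 19 (z = -1 + 20 = 19)
a(X) = -456*X (a(X) = -76*3*(X + X) = -76*3*(2*X) = -76*6*X = -456*X)
-a(k(7)) = -(-456)*7*(14 + 7² + 15*7) = -(-456)*7*(14 + 49 + 105) = -(-456)*7*168 = -(-456)*1176 = -1*(-536256) = 536256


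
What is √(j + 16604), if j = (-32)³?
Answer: 6*I*√449 ≈ 127.14*I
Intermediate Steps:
j = -32768
√(j + 16604) = √(-32768 + 16604) = √(-16164) = 6*I*√449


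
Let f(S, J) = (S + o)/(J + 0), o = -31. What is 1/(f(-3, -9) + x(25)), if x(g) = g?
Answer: 9/259 ≈ 0.034749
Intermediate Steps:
f(S, J) = (-31 + S)/J (f(S, J) = (S - 31)/(J + 0) = (-31 + S)/J)
1/(f(-3, -9) + x(25)) = 1/((-31 - 3)/(-9) + 25) = 1/(-1/9*(-34) + 25) = 1/(34/9 + 25) = 1/(259/9) = 9/259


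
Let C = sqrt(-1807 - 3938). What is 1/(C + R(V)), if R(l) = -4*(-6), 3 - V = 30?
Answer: 8/2107 - I*sqrt(5745)/6321 ≈ 0.0037969 - 0.011991*I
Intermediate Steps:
V = -27 (V = 3 - 1*30 = 3 - 30 = -27)
R(l) = 24
C = I*sqrt(5745) (C = sqrt(-5745) = I*sqrt(5745) ≈ 75.796*I)
1/(C + R(V)) = 1/(I*sqrt(5745) + 24) = 1/(24 + I*sqrt(5745))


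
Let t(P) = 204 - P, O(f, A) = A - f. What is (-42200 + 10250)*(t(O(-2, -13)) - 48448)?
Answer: 1541044350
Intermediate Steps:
(-42200 + 10250)*(t(O(-2, -13)) - 48448) = (-42200 + 10250)*((204 - (-13 - 1*(-2))) - 48448) = -31950*((204 - (-13 + 2)) - 48448) = -31950*((204 - 1*(-11)) - 48448) = -31950*((204 + 11) - 48448) = -31950*(215 - 48448) = -31950*(-48233) = 1541044350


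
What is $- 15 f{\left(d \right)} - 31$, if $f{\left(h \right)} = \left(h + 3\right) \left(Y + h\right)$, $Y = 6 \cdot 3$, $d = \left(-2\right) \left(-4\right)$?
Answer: $-4321$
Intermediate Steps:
$d = 8$
$Y = 18$
$f{\left(h \right)} = \left(3 + h\right) \left(18 + h\right)$ ($f{\left(h \right)} = \left(h + 3\right) \left(18 + h\right) = \left(3 + h\right) \left(18 + h\right)$)
$- 15 f{\left(d \right)} - 31 = - 15 \left(54 + 8^{2} + 21 \cdot 8\right) - 31 = - 15 \left(54 + 64 + 168\right) - 31 = \left(-15\right) 286 - 31 = -4290 - 31 = -4321$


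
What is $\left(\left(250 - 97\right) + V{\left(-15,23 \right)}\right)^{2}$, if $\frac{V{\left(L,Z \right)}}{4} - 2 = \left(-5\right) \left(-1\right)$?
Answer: $32761$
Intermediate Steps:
$V{\left(L,Z \right)} = 28$ ($V{\left(L,Z \right)} = 8 + 4 \left(\left(-5\right) \left(-1\right)\right) = 8 + 4 \cdot 5 = 8 + 20 = 28$)
$\left(\left(250 - 97\right) + V{\left(-15,23 \right)}\right)^{2} = \left(\left(250 - 97\right) + 28\right)^{2} = \left(153 + 28\right)^{2} = 181^{2} = 32761$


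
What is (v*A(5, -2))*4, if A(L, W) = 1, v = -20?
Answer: -80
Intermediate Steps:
(v*A(5, -2))*4 = -20*1*4 = -20*4 = -80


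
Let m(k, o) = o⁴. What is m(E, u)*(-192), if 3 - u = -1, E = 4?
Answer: -49152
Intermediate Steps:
u = 4 (u = 3 - 1*(-1) = 3 + 1 = 4)
m(E, u)*(-192) = 4⁴*(-192) = 256*(-192) = -49152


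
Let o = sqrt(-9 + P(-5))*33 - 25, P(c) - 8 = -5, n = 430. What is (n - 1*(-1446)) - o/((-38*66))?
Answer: 4704983/2508 + I*sqrt(6)/76 ≈ 1876.0 + 0.03223*I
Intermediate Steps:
P(c) = 3 (P(c) = 8 - 5 = 3)
o = -25 + 33*I*sqrt(6) (o = sqrt(-9 + 3)*33 - 25 = sqrt(-6)*33 - 25 = (I*sqrt(6))*33 - 25 = 33*I*sqrt(6) - 25 = -25 + 33*I*sqrt(6) ≈ -25.0 + 80.833*I)
(n - 1*(-1446)) - o/((-38*66)) = (430 - 1*(-1446)) - (-25 + 33*I*sqrt(6))/((-38*66)) = (430 + 1446) - (-25 + 33*I*sqrt(6))/(-2508) = 1876 - (-25 + 33*I*sqrt(6))*(-1)/2508 = 1876 - (25/2508 - I*sqrt(6)/76) = 1876 + (-25/2508 + I*sqrt(6)/76) = 4704983/2508 + I*sqrt(6)/76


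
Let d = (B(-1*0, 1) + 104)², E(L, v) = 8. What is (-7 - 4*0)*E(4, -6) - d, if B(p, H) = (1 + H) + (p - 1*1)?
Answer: -11081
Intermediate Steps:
B(p, H) = H + p (B(p, H) = (1 + H) + (p - 1) = (1 + H) + (-1 + p) = H + p)
d = 11025 (d = ((1 - 1*0) + 104)² = ((1 + 0) + 104)² = (1 + 104)² = 105² = 11025)
(-7 - 4*0)*E(4, -6) - d = (-7 - 4*0)*8 - 1*11025 = (-7 + 0)*8 - 11025 = -7*8 - 11025 = -56 - 11025 = -11081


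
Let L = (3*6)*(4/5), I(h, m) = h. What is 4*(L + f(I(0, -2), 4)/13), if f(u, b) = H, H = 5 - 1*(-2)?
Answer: 3884/65 ≈ 59.754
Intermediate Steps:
H = 7 (H = 5 + 2 = 7)
f(u, b) = 7
L = 72/5 (L = 18*(4*(⅕)) = 18*(⅘) = 72/5 ≈ 14.400)
4*(L + f(I(0, -2), 4)/13) = 4*(72/5 + 7/13) = 4*(971/65) = 3884/65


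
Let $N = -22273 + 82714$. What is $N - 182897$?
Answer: $-122456$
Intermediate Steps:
$N = 60441$
$N - 182897 = 60441 - 182897 = -122456$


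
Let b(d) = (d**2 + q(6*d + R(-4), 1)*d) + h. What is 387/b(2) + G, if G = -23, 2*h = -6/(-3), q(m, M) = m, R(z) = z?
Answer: -32/7 ≈ -4.5714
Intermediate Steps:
h = 1 (h = (-6/(-3))/2 = (-6*(-1/3))/2 = (1/2)*2 = 1)
b(d) = 1 + d**2 + d*(-4 + 6*d) (b(d) = (d**2 + (6*d - 4)*d) + 1 = (d**2 + (-4 + 6*d)*d) + 1 = (d**2 + d*(-4 + 6*d)) + 1 = 1 + d**2 + d*(-4 + 6*d))
387/b(2) + G = 387/(1 - 4*2 + 7*2**2) - 23 = 387/(1 - 8 + 7*4) - 23 = 387/(1 - 8 + 28) - 23 = 387/21 - 23 = 387*(1/21) - 23 = 129/7 - 23 = -32/7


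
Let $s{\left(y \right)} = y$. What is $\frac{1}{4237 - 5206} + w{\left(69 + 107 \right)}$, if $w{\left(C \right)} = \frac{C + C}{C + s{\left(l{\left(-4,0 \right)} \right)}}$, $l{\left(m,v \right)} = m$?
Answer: $\frac{85229}{41667} \approx 2.0455$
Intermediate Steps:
$w{\left(C \right)} = \frac{2 C}{-4 + C}$ ($w{\left(C \right)} = \frac{C + C}{C - 4} = \frac{2 C}{-4 + C}$)
$\frac{1}{4237 - 5206} + w{\left(69 + 107 \right)} = \frac{1}{4237 - 5206} + \frac{2 \left(69 + 107\right)}{-4 + \left(69 + 107\right)} = \frac{1}{-969} + 2 \cdot 176 \frac{1}{-4 + 176} = - \frac{1}{969} + 2 \cdot 176 \cdot \frac{1}{172} = - \frac{1}{969} + \frac{88}{43} = \frac{85229}{41667}$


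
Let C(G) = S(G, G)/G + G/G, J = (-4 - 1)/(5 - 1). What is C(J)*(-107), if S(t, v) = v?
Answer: -214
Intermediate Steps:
J = -5/4 ≈ -1.2500
C(G) = 2 (C(G) = G/G + G/G = 1 + 1 = 2)
C(J)*(-107) = 2*(-107) = -214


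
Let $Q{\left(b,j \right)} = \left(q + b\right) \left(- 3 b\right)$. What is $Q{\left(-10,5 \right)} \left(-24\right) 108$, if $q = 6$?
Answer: $311040$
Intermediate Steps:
$Q{\left(b,j \right)} = - 3 b \left(6 + b\right)$ ($Q{\left(b,j \right)} = \left(6 + b\right) \left(- 3 b\right) = - 3 b \left(6 + b\right)$)
$Q{\left(-10,5 \right)} \left(-24\right) 108 = \left(-3\right) \left(-10\right) \left(6 - 10\right) \left(-24\right) 108 = \left(-3\right) \left(-10\right) \left(-4\right) \left(-24\right) 108 = \left(-120\right) \left(-24\right) 108 = 2880 \cdot 108 = 311040$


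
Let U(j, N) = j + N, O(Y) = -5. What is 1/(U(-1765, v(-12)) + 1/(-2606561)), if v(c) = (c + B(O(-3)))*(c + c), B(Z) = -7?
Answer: -2606561/3411988350 ≈ -0.00076394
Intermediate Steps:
v(c) = 2*c*(-7 + c) (v(c) = (c - 7)*(c + c) = (-7 + c)*(2*c) = 2*c*(-7 + c))
U(j, N) = N + j
1/(U(-1765, v(-12)) + 1/(-2606561)) = 1/((2*(-12)*(-7 - 12) - 1765) + 1/(-2606561)) = 1/((2*(-12)*(-19) - 1765) - 1/2606561) = 1/((456 - 1765) - 1/2606561) = 1/(-1309 - 1/2606561) = 1/(-3411988350/2606561) = -2606561/3411988350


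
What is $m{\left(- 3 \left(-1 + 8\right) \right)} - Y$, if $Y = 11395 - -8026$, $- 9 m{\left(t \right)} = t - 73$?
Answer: $- \frac{174695}{9} \approx -19411.0$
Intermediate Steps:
$m{\left(t \right)} = \frac{73}{9} - \frac{t}{9}$ ($m{\left(t \right)} = - \frac{t - 73}{9} = - \frac{-73 + t}{9} = \frac{73}{9} - \frac{t}{9}$)
$Y = 19421$ ($Y = 11395 + 8026 = 19421$)
$m{\left(- 3 \left(-1 + 8\right) \right)} - Y = \left(\frac{73}{9} - \frac{\left(-3\right) \left(-1 + 8\right)}{9}\right) - 19421 = \left(\frac{73}{9} - \frac{\left(-3\right) 7}{9}\right) - 19421 = \left(\frac{73}{9} - - \frac{7}{3}\right) - 19421 = \left(\frac{73}{9} + \frac{7}{3}\right) - 19421 = \frac{94}{9} - 19421 = - \frac{174695}{9}$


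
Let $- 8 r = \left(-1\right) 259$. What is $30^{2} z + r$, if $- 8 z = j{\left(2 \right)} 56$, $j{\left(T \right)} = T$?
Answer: $- \frac{100541}{8} \approx -12568.0$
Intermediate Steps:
$r = \frac{259}{8}$ ($r = - \frac{\left(-1\right) 259}{8} = \left(- \frac{1}{8}\right) \left(-259\right) = \frac{259}{8} \approx 32.375$)
$z = -14$ ($z = - \frac{2 \cdot 56}{8} = \left(- \frac{1}{8}\right) 112 = -14$)
$30^{2} z + r = 30^{2} \left(-14\right) + \frac{259}{8} = 900 \left(-14\right) + \frac{259}{8} = -12600 + \frac{259}{8} = - \frac{100541}{8}$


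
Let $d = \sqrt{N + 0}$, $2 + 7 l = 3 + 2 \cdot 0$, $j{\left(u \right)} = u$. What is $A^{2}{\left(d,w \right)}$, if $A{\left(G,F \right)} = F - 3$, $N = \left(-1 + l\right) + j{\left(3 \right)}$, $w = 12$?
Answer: $81$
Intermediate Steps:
$l = \frac{1}{7}$ ($l = - \frac{2}{7} + \frac{3 + 2 \cdot 0}{7} = - \frac{2}{7} + \frac{3 + 0}{7} = - \frac{2}{7} + \frac{1}{7} \cdot 3 = - \frac{2}{7} + \frac{3}{7} = \frac{1}{7} \approx 0.14286$)
$N = \frac{15}{7}$ ($N = \left(-1 + \frac{1}{7}\right) + 3 = - \frac{6}{7} + 3 = \frac{15}{7} \approx 2.1429$)
$d = \frac{\sqrt{105}}{7}$ ($d = \sqrt{\frac{15}{7} + 0} = \sqrt{\frac{15}{7}} = \frac{\sqrt{105}}{7} \approx 1.4639$)
$A{\left(G,F \right)} = -3 + F$
$A^{2}{\left(d,w \right)} = \left(-3 + 12\right)^{2} = 9^{2} = 81$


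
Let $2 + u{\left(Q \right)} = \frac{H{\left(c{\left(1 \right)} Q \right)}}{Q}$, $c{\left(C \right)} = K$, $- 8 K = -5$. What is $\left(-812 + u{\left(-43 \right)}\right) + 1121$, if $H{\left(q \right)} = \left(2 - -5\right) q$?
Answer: $\frac{2491}{8} \approx 311.38$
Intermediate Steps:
$K = \frac{5}{8}$ ($K = \left(- \frac{1}{8}\right) \left(-5\right) = \frac{5}{8} \approx 0.625$)
$c{\left(C \right)} = \frac{5}{8}$
$H{\left(q \right)} = 7 q$ ($H{\left(q \right)} = \left(2 + 5\right) q = 7 q$)
$u{\left(Q \right)} = \frac{19}{8}$ ($u{\left(Q \right)} = -2 + \frac{7 \frac{5 Q}{8}}{Q} = -2 + \frac{\frac{35}{8} Q}{Q} = -2 + \frac{35}{8} = \frac{19}{8}$)
$\left(-812 + u{\left(-43 \right)}\right) + 1121 = \left(-812 + \frac{19}{8}\right) + 1121 = - \frac{6477}{8} + 1121 = \frac{2491}{8}$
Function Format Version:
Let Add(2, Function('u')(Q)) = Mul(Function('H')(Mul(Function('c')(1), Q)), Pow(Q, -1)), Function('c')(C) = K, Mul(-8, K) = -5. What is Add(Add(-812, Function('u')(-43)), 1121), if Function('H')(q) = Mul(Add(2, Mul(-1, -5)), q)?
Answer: Rational(2491, 8) ≈ 311.38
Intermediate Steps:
K = Rational(5, 8) (K = Mul(Rational(-1, 8), -5) = Rational(5, 8) ≈ 0.62500)
Function('c')(C) = Rational(5, 8)
Function('H')(q) = Mul(7, q) (Function('H')(q) = Mul(Add(2, 5), q) = Mul(7, q))
Function('u')(Q) = Rational(19, 8) (Function('u')(Q) = Add(-2, Mul(Mul(7, Mul(Rational(5, 8), Q)), Pow(Q, -1))) = Add(-2, Mul(Mul(Rational(35, 8), Q), Pow(Q, -1))) = Add(-2, Rational(35, 8)) = Rational(19, 8))
Add(Add(-812, Function('u')(-43)), 1121) = Add(Add(-812, Rational(19, 8)), 1121) = Add(Rational(-6477, 8), 1121) = Rational(2491, 8)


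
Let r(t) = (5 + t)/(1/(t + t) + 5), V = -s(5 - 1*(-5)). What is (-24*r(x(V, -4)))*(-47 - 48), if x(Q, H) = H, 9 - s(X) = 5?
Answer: 6080/13 ≈ 467.69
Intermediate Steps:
s(X) = 4 (s(X) = 9 - 1*5 = 9 - 5 = 4)
V = -4 (V = -1*4 = -4)
r(t) = (5 + t)/(5 + 1/(2*t)) (r(t) = (5 + t)/(1/(2*t) + 5) = (5 + t)/(5 + 1/(2*t)))
(-24*r(x(V, -4)))*(-47 - 48) = (-48*(-4)*(5 - 4)/(1 + 10*(-4)))*(-47 - 48) = -48*(-4)/(1 - 40)*(-95) = -48*(-4)/(-39)*(-95) = -48*(-4)*(-1)/39*(-95) = -24*8/39*(-95) = -64/13*(-95) = 6080/13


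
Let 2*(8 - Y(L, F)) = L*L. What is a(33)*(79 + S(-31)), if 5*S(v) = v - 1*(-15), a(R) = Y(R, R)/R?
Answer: -406667/330 ≈ -1232.3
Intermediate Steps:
Y(L, F) = 8 - L**2/2 (Y(L, F) = 8 - L*L/2 = 8 - L**2/2)
a(R) = (8 - R**2/2)/R
S(v) = 3 + v/5 (S(v) = (v - 1*(-15))/5 = (v + 15)/5 = (15 + v)/5 = 3 + v/5)
a(33)*(79 + S(-31)) = (8/33 - 1/2*33)*(79 + (3 + (1/5)*(-31))) = (8*(1/33) - 33/2)*(79 + (3 - 31/5)) = (8/33 - 33/2)*(79 - 16/5) = -1073/66*379/5 = -406667/330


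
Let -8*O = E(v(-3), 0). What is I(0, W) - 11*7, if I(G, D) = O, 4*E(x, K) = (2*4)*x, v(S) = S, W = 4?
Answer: -305/4 ≈ -76.250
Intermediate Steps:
E(x, K) = 2*x (E(x, K) = ((2*4)*x)/4 = (8*x)/4 = 2*x)
O = 3/4 (O = -(-3)/4 = -1/8*(-6) = 3/4 ≈ 0.75000)
I(G, D) = 3/4
I(0, W) - 11*7 = 3/4 - 11*7 = 3/4 - 77 = -305/4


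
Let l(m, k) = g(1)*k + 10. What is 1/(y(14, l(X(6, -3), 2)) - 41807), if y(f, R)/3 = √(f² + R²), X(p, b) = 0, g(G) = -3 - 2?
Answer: -1/41765 ≈ -2.3943e-5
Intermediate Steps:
g(G) = -5
l(m, k) = 10 - 5*k (l(m, k) = -5*k + 10 = 10 - 5*k)
y(f, R) = 3*√(R² + f²) (y(f, R) = 3*√(f² + R²) = 3*√(R² + f²))
1/(y(14, l(X(6, -3), 2)) - 41807) = 1/(3*√((10 - 5*2)² + 14²) - 41807) = 1/(3*√((10 - 10)² + 196) - 41807) = 1/(3*√(0² + 196) - 41807) = 1/(3*√(0 + 196) - 41807) = 1/(3*√196 - 41807) = 1/(3*14 - 41807) = 1/(42 - 41807) = 1/(-41765) = -1/41765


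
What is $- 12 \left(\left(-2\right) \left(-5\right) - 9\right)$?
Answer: $-12$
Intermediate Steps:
$- 12 \left(\left(-2\right) \left(-5\right) - 9\right) = - 12 \left(10 - 9\right) = \left(-12\right) 1 = -12$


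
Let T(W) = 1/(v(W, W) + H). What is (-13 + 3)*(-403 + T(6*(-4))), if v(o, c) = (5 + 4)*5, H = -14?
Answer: 124920/31 ≈ 4029.7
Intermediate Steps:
v(o, c) = 45 (v(o, c) = 9*5 = 45)
T(W) = 1/31 (T(W) = 1/(45 - 14) = 1/31)
(-13 + 3)*(-403 + T(6*(-4))) = (-13 + 3)*(-403 + 1/31) = -10*(-12492/31) = 124920/31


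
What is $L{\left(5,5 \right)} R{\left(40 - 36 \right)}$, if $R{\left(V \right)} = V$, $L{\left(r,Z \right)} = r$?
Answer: $20$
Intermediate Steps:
$L{\left(5,5 \right)} R{\left(40 - 36 \right)} = 5 \left(40 - 36\right) = 5 \cdot 4 = 20$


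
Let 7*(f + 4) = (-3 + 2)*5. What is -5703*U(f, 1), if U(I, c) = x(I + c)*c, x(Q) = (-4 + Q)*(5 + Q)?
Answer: 2771658/49 ≈ 56564.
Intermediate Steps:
f = -33/7 (f = -4 + ((-3 + 2)*5)/7 = -4 + (-1*5)/7 = -4 + (⅐)*(-5) = -4 - 5/7 = -33/7 ≈ -4.7143)
U(I, c) = c*(-20 + I + c + (I + c)²) (U(I, c) = (-20 + (I + c) + (I + c)²)*c = (-20 + I + c + (I + c)²)*c = c*(-20 + I + c + (I + c)²))
-5703*U(f, 1) = -5703*(-20 - 33/7 + 1 + (-33/7 + 1)²) = -5703*(-20 - 33/7 + 1 + (-26/7)²) = -5703*(-20 - 33/7 + 1 + 676/49) = -5703*(-486)/49 = -5703*(-486/49) = 2771658/49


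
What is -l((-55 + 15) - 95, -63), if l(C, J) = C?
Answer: 135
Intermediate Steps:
-l((-55 + 15) - 95, -63) = -((-55 + 15) - 95) = -(-40 - 95) = -1*(-135) = 135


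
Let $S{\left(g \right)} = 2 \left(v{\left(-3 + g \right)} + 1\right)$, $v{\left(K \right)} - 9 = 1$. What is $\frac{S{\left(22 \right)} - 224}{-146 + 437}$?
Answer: $- \frac{202}{291} \approx -0.69416$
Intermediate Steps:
$v{\left(K \right)} = 10$ ($v{\left(K \right)} = 9 + 1 = 10$)
$S{\left(g \right)} = 22$ ($S{\left(g \right)} = 2 \left(10 + 1\right) = 2 \cdot 11 = 22$)
$\frac{S{\left(22 \right)} - 224}{-146 + 437} = \frac{22 - 224}{-146 + 437} = - \frac{202}{291}$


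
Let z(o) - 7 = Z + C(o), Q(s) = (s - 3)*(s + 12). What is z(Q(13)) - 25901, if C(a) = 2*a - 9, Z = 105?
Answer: -25298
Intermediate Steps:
C(a) = -9 + 2*a
Q(s) = (-3 + s)*(12 + s)
z(o) = 103 + 2*o (z(o) = 7 + (105 + (-9 + 2*o)) = 7 + (96 + 2*o) = 103 + 2*o)
z(Q(13)) - 25901 = (103 + 2*(-36 + 13² + 9*13)) - 25901 = (103 + 2*(-36 + 169 + 117)) - 25901 = (103 + 2*250) - 25901 = (103 + 500) - 25901 = 603 - 25901 = -25298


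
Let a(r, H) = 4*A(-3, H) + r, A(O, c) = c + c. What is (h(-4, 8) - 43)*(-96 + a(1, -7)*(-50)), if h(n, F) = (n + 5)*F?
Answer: -92890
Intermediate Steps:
A(O, c) = 2*c
h(n, F) = F*(5 + n) (h(n, F) = (5 + n)*F = F*(5 + n))
a(r, H) = r + 8*H (a(r, H) = 4*(2*H) + r = 8*H + r = r + 8*H)
(h(-4, 8) - 43)*(-96 + a(1, -7)*(-50)) = (8*(5 - 4) - 43)*(-96 + (1 + 8*(-7))*(-50)) = (8*1 - 43)*(-96 + (1 - 56)*(-50)) = (8 - 43)*(-96 - 55*(-50)) = -35*(-96 + 2750) = -35*2654 = -92890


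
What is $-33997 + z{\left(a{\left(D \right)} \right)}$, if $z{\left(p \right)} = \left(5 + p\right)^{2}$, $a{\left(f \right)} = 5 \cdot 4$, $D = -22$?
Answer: $-33372$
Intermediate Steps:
$a{\left(f \right)} = 20$
$-33997 + z{\left(a{\left(D \right)} \right)} = -33997 + \left(5 + 20\right)^{2} = -33997 + 25^{2} = -33997 + 625 = -33372$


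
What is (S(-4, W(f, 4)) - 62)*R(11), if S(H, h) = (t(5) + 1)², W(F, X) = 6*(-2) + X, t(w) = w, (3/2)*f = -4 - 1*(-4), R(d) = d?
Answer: -286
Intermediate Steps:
f = 0 (f = 2*(-4 - 1*(-4))/3 = 2*(-4 + 4)/3 = (⅔)*0 = 0)
W(F, X) = -12 + X
S(H, h) = 36 (S(H, h) = (5 + 1)² = 6² = 36)
(S(-4, W(f, 4)) - 62)*R(11) = (36 - 62)*11 = -26*11 = -286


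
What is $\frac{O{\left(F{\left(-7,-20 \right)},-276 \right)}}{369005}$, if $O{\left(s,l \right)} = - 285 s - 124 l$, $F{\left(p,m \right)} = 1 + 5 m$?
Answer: $\frac{4803}{28385} \approx 0.16921$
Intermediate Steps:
$\frac{O{\left(F{\left(-7,-20 \right)},-276 \right)}}{369005} = \frac{- 285 \left(1 + 5 \left(-20\right)\right) - -34224}{369005} = \left(- 285 \left(1 - 100\right) + 34224\right) \frac{1}{369005} = \left(\left(-285\right) \left(-99\right) + 34224\right) \frac{1}{369005} = \left(28215 + 34224\right) \frac{1}{369005} = 62439 \cdot \frac{1}{369005} = \frac{4803}{28385}$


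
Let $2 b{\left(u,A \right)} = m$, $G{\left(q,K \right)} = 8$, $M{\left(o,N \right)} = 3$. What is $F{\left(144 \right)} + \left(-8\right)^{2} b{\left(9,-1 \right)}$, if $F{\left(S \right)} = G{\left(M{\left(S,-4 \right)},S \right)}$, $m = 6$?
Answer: $200$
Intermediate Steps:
$b{\left(u,A \right)} = 3$ ($b{\left(u,A \right)} = \frac{1}{2} \cdot 6 = 3$)
$F{\left(S \right)} = 8$
$F{\left(144 \right)} + \left(-8\right)^{2} b{\left(9,-1 \right)} = 8 + \left(-8\right)^{2} \cdot 3 = 8 + 64 \cdot 3 = 8 + 192 = 200$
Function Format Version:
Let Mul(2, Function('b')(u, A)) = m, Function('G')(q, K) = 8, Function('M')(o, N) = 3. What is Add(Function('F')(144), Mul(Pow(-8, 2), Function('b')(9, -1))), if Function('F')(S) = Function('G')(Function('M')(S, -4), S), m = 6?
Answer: 200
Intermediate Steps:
Function('b')(u, A) = 3 (Function('b')(u, A) = Mul(Rational(1, 2), 6) = 3)
Function('F')(S) = 8
Add(Function('F')(144), Mul(Pow(-8, 2), Function('b')(9, -1))) = Add(8, Mul(Pow(-8, 2), 3)) = Add(8, Mul(64, 3)) = Add(8, 192) = 200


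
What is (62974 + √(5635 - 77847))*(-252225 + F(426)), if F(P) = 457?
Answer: -15854838032 - 503536*I*√18053 ≈ -1.5855e+10 - 6.7656e+7*I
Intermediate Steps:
(62974 + √(5635 - 77847))*(-252225 + F(426)) = (62974 + √(5635 - 77847))*(-252225 + 457) = (62974 + √(-72212))*(-251768) = (62974 + 2*I*√18053)*(-251768) = -15854838032 - 503536*I*√18053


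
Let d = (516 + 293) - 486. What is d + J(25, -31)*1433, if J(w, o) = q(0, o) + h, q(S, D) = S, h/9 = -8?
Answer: -102853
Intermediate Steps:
h = -72 (h = 9*(-8) = -72)
d = 323 (d = 809 - 486 = 323)
J(w, o) = -72 (J(w, o) = 0 - 72 = -72)
d + J(25, -31)*1433 = 323 - 72*1433 = 323 - 103176 = -102853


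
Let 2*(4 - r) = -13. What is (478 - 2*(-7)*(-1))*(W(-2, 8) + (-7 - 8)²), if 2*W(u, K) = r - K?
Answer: 104980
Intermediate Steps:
r = 21/2 (r = 4 - ½*(-13) = 4 + 13/2 = 21/2 ≈ 10.500)
W(u, K) = 21/4 - K/2 (W(u, K) = (21/2 - K)/2 = 21/4 - K/2)
(478 - 2*(-7)*(-1))*(W(-2, 8) + (-7 - 8)²) = (478 - 2*(-7)*(-1))*((21/4 - ½*8) + (-7 - 8)²) = (478 + 14*(-1))*((21/4 - 4) + (-15)²) = (478 - 14)*(5/4 + 225) = 464*(905/4) = 104980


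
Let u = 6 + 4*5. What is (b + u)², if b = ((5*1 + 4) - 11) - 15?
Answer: 81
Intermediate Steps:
u = 26 (u = 6 + 20 = 26)
b = -17 (b = ((5 + 4) - 11) - 15 = (9 - 11) - 15 = -2 - 15 = -17)
(b + u)² = (-17 + 26)² = 9² = 81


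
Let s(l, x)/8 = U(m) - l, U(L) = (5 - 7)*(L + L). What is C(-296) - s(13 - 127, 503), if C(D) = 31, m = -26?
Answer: -1713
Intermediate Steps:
U(L) = -4*L
s(l, x) = 832 - 8*l (s(l, x) = 8*(-4*(-26) - l) = 8*(104 - l) = 832 - 8*l)
C(-296) - s(13 - 127, 503) = 31 - (832 - 8*(13 - 127)) = 31 - (832 - 8*(-114)) = 31 - (832 + 912) = 31 - 1*1744 = 31 - 1744 = -1713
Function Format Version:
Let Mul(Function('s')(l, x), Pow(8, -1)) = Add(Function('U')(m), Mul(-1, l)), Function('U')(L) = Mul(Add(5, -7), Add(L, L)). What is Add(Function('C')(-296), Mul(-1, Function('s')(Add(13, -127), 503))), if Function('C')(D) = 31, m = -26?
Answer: -1713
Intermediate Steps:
Function('U')(L) = Mul(-4, L) (Function('U')(L) = Mul(-2, Mul(2, L)) = Mul(-4, L))
Function('s')(l, x) = Add(832, Mul(-8, l)) (Function('s')(l, x) = Mul(8, Add(Mul(-4, -26), Mul(-1, l))) = Mul(8, Add(104, Mul(-1, l))) = Add(832, Mul(-8, l)))
Add(Function('C')(-296), Mul(-1, Function('s')(Add(13, -127), 503))) = Add(31, Mul(-1, Add(832, Mul(-8, Add(13, -127))))) = Add(31, Mul(-1, Add(832, Mul(-8, -114)))) = Add(31, Mul(-1, Add(832, 912))) = Add(31, Mul(-1, 1744)) = Add(31, -1744) = -1713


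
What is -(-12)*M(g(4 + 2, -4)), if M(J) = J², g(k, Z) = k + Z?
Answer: 48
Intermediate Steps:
g(k, Z) = Z + k
-(-12)*M(g(4 + 2, -4)) = -(-12)*(-4 + (4 + 2))² = -(-12)*(-4 + 6)² = -(-12)*2² = -(-12)*4 = -1*(-48) = 48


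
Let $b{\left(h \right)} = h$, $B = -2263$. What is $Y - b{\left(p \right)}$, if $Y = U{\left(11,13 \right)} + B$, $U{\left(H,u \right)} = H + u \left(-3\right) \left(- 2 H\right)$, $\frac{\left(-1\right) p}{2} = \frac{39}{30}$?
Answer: $- \frac{6957}{5} \approx -1391.4$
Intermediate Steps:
$p = - \frac{13}{5}$ ($p = - 2 \cdot \frac{39}{30} = - 2 \cdot 39 \cdot \frac{1}{30} = \left(-2\right) \frac{13}{10} = - \frac{13}{5} \approx -2.6$)
$U{\left(H,u \right)} = H + 6 H u$ ($U{\left(H,u \right)} = H + - 3 u \left(- 2 H\right) = H + 6 H u$)
$Y = -1394$ ($Y = 11 \left(1 + 6 \cdot 13\right) - 2263 = 11 \left(1 + 78\right) - 2263 = 11 \cdot 79 - 2263 = 869 - 2263 = -1394$)
$Y - b{\left(p \right)} = -1394 - - \frac{13}{5} = -1394 + \frac{13}{5} = - \frac{6957}{5}$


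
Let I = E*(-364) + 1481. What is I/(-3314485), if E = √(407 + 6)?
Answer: -1481/3314485 + 364*√413/3314485 ≈ 0.0017850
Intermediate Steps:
E = √413 ≈ 20.322
I = 1481 - 364*√413 (I = √413*(-364) + 1481 = -364*√413 + 1481 = 1481 - 364*√413 ≈ -5916.4)
I/(-3314485) = (1481 - 364*√413)/(-3314485) = (1481 - 364*√413)*(-1/3314485) = -1481/3314485 + 364*√413/3314485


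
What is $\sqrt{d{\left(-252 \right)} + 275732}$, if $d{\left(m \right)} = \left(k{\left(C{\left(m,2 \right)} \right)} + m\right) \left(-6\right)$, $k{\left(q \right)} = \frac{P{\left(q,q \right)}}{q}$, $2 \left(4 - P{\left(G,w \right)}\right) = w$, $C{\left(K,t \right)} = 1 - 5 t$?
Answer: $\frac{29 \sqrt{2967}}{3} \approx 526.54$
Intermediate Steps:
$P{\left(G,w \right)} = 4 - \frac{w}{2}$
$k{\left(q \right)} = \frac{4 - \frac{q}{2}}{q}$
$d{\left(m \right)} = \frac{17}{3} - 6 m$ ($d{\left(m \right)} = \left(\frac{8 - \left(1 - 10\right)}{2 \left(1 - 10\right)} + m\right) \left(-6\right) = \left(\frac{8 - -9}{2 \left(-9\right)} + m\right) \left(-6\right) = \left(\frac{1}{2} \left(- \frac{1}{9}\right) \left(8 + 9\right) + m\right) \left(-6\right) = \left(\frac{1}{2} \left(- \frac{1}{9}\right) 17 + m\right) \left(-6\right) = \left(- \frac{17}{18} + m\right) \left(-6\right) = \frac{17}{3} - 6 m$)
$\sqrt{d{\left(-252 \right)} + 275732} = \sqrt{\left(\frac{17}{3} - -1512\right) + 275732} = \sqrt{\left(\frac{17}{3} + 1512\right) + 275732} = \sqrt{\frac{4553}{3} + 275732} = \sqrt{\frac{831749}{3}} = \frac{29 \sqrt{2967}}{3}$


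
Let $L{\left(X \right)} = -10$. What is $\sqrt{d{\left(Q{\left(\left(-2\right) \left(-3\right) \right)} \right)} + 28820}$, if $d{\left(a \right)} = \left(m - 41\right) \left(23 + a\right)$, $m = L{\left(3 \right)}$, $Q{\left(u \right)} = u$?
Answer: $\sqrt{27341} \approx 165.35$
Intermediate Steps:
$m = -10$
$d{\left(a \right)} = -1173 - 51 a$ ($d{\left(a \right)} = \left(-10 - 41\right) \left(23 + a\right) = - 51 \left(23 + a\right) = -1173 - 51 a$)
$\sqrt{d{\left(Q{\left(\left(-2\right) \left(-3\right) \right)} \right)} + 28820} = \sqrt{\left(-1173 - 51 \left(\left(-2\right) \left(-3\right)\right)\right) + 28820} = \sqrt{\left(-1173 - 306\right) + 28820} = \sqrt{-1479 + 28820} = \sqrt{27341}$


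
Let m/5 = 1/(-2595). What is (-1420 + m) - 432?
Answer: -961189/519 ≈ -1852.0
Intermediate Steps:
m = -1/519 (m = 5/(-2595) = 5*(-1/2595) = -1/519 ≈ -0.0019268)
(-1420 + m) - 432 = (-1420 - 1/519) - 432 = -736981/519 - 432 = -961189/519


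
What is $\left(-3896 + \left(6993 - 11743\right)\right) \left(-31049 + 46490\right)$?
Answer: $-133502886$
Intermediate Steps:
$\left(-3896 + \left(6993 - 11743\right)\right) \left(-31049 + 46490\right) = \left(-3896 + \left(6993 - 11743\right)\right) 15441 = \left(-3896 - 4750\right) 15441 = \left(-8646\right) 15441 = -133502886$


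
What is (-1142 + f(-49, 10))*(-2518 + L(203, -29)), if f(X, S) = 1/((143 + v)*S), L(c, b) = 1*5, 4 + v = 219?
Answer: 10274046167/3580 ≈ 2.8698e+6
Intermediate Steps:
v = 215 (v = -4 + 219 = 215)
L(c, b) = 5
f(X, S) = 1/(358*S) (f(X, S) = 1/((143 + 215)*S) = 1/(358*S))
(-1142 + f(-49, 10))*(-2518 + L(203, -29)) = (-1142 + (1/358)/10)*(-2518 + 5) = (-1142 + (1/358)*(1/10))*(-2513) = (-1142 + 1/3580)*(-2513) = -4088359/3580*(-2513) = 10274046167/3580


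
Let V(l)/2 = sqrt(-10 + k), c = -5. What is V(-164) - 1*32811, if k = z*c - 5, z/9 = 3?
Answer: -32811 + 10*I*sqrt(6) ≈ -32811.0 + 24.495*I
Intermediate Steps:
z = 27 (z = 9*3 = 27)
k = -140 (k = 27*(-5) - 5 = -135 - 5 = -140)
V(l) = 10*I*sqrt(6) (V(l) = 2*sqrt(-10 - 140) = 2*sqrt(-150) = 2*(5*I*sqrt(6)) = 10*I*sqrt(6))
V(-164) - 1*32811 = 10*I*sqrt(6) - 1*32811 = 10*I*sqrt(6) - 32811 = -32811 + 10*I*sqrt(6)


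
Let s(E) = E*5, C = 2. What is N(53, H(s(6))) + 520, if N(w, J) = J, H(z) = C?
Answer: 522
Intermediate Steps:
s(E) = 5*E
H(z) = 2
N(53, H(s(6))) + 520 = 2 + 520 = 522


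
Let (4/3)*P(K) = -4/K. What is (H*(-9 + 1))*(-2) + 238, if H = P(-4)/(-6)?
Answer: 236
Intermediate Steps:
P(K) = -3/K (P(K) = 3*(-4/K)/4 = -3/K)
H = -1/8 (H = -3/(-4)/(-6) = -3*(-1/4)*(-1/6) = (3/4)*(-1/6) = -1/8 ≈ -0.12500)
(H*(-9 + 1))*(-2) + 238 = -(-9 + 1)/8*(-2) + 238 = -1/8*(-8)*(-2) + 238 = 1*(-2) + 238 = -2 + 238 = 236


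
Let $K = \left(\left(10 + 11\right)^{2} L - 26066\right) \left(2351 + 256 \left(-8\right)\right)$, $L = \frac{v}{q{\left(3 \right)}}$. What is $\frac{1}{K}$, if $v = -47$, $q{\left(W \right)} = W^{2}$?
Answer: $- \frac{1}{8595807} \approx -1.1634 \cdot 10^{-7}$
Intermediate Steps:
$L = - \frac{47}{9}$ ($L = - \frac{47}{3^{2}} = - \frac{47}{9} \approx -5.2222$)
$K = -8595807$ ($K = \left(\left(10 + 11\right)^{2} \left(- \frac{47}{9}\right) - 26066\right) \left(2351 + 256 \left(-8\right)\right) = \left(21^{2} \left(- \frac{47}{9}\right) - 26066\right) \left(2351 - 2048\right) = \left(441 \left(- \frac{47}{9}\right) - 26066\right) 303 = \left(-2303 - 26066\right) 303 = \left(-28369\right) 303 = -8595807$)
$\frac{1}{K} = \frac{1}{-8595807} = - \frac{1}{8595807}$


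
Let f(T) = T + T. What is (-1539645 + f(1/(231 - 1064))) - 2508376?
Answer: -3372001495/833 ≈ -4.0480e+6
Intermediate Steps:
f(T) = 2*T
(-1539645 + f(1/(231 - 1064))) - 2508376 = (-1539645 + 2/(231 - 1064)) - 2508376 = (-1539645 + 2/(-833)) - 2508376 = (-1539645 + 2*(-1/833)) - 2508376 = (-1539645 - 2/833) - 2508376 = -1282524287/833 - 2508376 = -3372001495/833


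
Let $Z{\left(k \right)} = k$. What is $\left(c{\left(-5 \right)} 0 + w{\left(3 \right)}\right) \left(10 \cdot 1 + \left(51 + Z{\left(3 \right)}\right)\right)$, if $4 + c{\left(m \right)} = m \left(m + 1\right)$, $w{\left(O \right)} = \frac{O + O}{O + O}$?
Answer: $64$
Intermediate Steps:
$w{\left(O \right)} = 1$ ($w{\left(O \right)} = \frac{2 O}{2 O} = 2 O \frac{1}{2 O} = 1$)
$c{\left(m \right)} = -4 + m \left(1 + m\right)$ ($c{\left(m \right)} = -4 + m \left(m + 1\right) = -4 + m \left(1 + m\right)$)
$\left(c{\left(-5 \right)} 0 + w{\left(3 \right)}\right) \left(10 \cdot 1 + \left(51 + Z{\left(3 \right)}\right)\right) = \left(\left(-4 - 5 + \left(-5\right)^{2}\right) 0 + 1\right) \left(10 \cdot 1 + \left(51 + 3\right)\right) = \left(\left(-4 - 5 + 25\right) 0 + 1\right) \left(10 + 54\right) = \left(16 \cdot 0 + 1\right) 64 = \left(0 + 1\right) 64 = 1 \cdot 64 = 64$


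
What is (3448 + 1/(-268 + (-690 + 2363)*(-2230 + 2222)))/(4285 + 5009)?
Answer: 47072095/126881688 ≈ 0.37099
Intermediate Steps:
(3448 + 1/(-268 + (-690 + 2363)*(-2230 + 2222)))/(4285 + 5009) = (3448 + 1/(-268 + 1673*(-8)))/9294 = (3448 + 1/(-268 - 13384))*(1/9294) = (3448 + 1/(-13652))*(1/9294) = (3448 - 1/13652)*(1/9294) = (47072095/13652)*(1/9294) = 47072095/126881688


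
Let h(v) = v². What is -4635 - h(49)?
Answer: -7036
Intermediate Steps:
-4635 - h(49) = -4635 - 1*49² = -4635 - 1*2401 = -4635 - 2401 = -7036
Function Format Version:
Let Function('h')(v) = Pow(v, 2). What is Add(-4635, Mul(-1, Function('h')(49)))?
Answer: -7036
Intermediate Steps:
Add(-4635, Mul(-1, Function('h')(49))) = Add(-4635, Mul(-1, Pow(49, 2))) = Add(-4635, Mul(-1, 2401)) = Add(-4635, -2401) = -7036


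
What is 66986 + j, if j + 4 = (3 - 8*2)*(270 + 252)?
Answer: 60196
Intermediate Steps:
j = -6790 (j = -4 + (3 - 8*2)*(270 + 252) = -4 + (3 - 16)*522 = -4 - 13*522 = -4 - 6786 = -6790)
66986 + j = 66986 - 6790 = 60196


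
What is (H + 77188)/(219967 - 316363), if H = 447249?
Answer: -524437/96396 ≈ -5.4404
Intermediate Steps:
(H + 77188)/(219967 - 316363) = (447249 + 77188)/(219967 - 316363) = 524437/(-96396) = 524437*(-1/96396) = -524437/96396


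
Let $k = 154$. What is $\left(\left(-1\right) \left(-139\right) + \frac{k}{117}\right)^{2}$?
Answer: $\frac{269517889}{13689} \approx 19689.0$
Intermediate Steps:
$\left(\left(-1\right) \left(-139\right) + \frac{k}{117}\right)^{2} = \left(\left(-1\right) \left(-139\right) + \frac{154}{117}\right)^{2} = \left(139 + 154 \cdot \frac{1}{117}\right)^{2} = \left(139 + \frac{154}{117}\right)^{2} = \left(\frac{16417}{117}\right)^{2} = \frac{269517889}{13689}$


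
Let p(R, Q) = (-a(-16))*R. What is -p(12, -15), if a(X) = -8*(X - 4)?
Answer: 1920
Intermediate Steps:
a(X) = 32 - 8*X (a(X) = -8*(-4 + X) = 32 - 8*X)
p(R, Q) = -160*R (p(R, Q) = (-(32 - 8*(-16)))*R = (-(32 + 128))*R = (-1*160)*R = -160*R)
-p(12, -15) = -(-160)*12 = -1*(-1920) = 1920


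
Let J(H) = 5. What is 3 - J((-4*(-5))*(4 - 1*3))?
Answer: -2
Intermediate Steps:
3 - J((-4*(-5))*(4 - 1*3)) = 3 - 1*5 = 3 - 5 = -2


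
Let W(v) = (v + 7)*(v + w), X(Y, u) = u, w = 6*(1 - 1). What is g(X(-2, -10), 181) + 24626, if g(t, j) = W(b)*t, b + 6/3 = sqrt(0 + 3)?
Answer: 24696 - 30*sqrt(3) ≈ 24644.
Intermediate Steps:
w = 0 (w = 6*0 = 0)
b = -2 + sqrt(3) (b = -2 + sqrt(0 + 3) = -2 + sqrt(3) ≈ -0.26795)
W(v) = v*(7 + v) (W(v) = (v + 7)*(v + 0) = (7 + v)*v = v*(7 + v))
g(t, j) = t*(-2 + sqrt(3))*(5 + sqrt(3)) (g(t, j) = ((-2 + sqrt(3))*(7 + (-2 + sqrt(3))))*t = ((-2 + sqrt(3))*(5 + sqrt(3)))*t = t*(-2 + sqrt(3))*(5 + sqrt(3)))
g(X(-2, -10), 181) + 24626 = -10*(-7 + 3*sqrt(3)) + 24626 = (70 - 30*sqrt(3)) + 24626 = 24696 - 30*sqrt(3)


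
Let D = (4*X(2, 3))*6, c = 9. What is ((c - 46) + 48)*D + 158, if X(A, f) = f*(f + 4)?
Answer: 5702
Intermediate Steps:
X(A, f) = f*(4 + f)
D = 504 (D = (4*(3*(4 + 3)))*6 = (4*(3*7))*6 = (4*21)*6 = 84*6 = 504)
((c - 46) + 48)*D + 158 = ((9 - 46) + 48)*504 + 158 = (-37 + 48)*504 + 158 = 11*504 + 158 = 5544 + 158 = 5702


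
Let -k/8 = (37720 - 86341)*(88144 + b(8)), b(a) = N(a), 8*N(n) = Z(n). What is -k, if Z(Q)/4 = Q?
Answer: -34286751264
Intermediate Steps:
Z(Q) = 4*Q
N(n) = n/2 (N(n) = (4*n)/8 = n/2)
b(a) = a/2
k = 34286751264 (k = -8*(37720 - 86341)*(88144 + (½)*8) = -(-388968)*(88144 + 4) = -(-388968)*88148 = -8*(-4285843908) = 34286751264)
-k = -1*34286751264 = -34286751264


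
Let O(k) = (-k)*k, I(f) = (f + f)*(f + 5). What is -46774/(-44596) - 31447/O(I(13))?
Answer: 223981519/187838352 ≈ 1.1924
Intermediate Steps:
I(f) = 2*f*(5 + f) (I(f) = (2*f)*(5 + f) = 2*f*(5 + f))
O(k) = -k**2
-46774/(-44596) - 31447/O(I(13)) = -46774/(-44596) - 31447*(-1/(676*(5 + 13)**2)) = -46774*(-1/44596) - 31447/((-(2*13*18)**2)) = 23387/22298 - 31447/((-1*468**2)) = 23387/22298 - 31447/((-1*219024)) = 23387/22298 - 31447/(-219024) = 23387/22298 - 31447*(-1/219024) = 23387/22298 + 2419/16848 = 223981519/187838352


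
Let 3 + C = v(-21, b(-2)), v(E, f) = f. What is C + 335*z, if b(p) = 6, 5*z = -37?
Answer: -2476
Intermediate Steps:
z = -37/5 (z = (⅕)*(-37) = -37/5 ≈ -7.4000)
C = 3 (C = -3 + 6 = 3)
C + 335*z = 3 + 335*(-37/5) = 3 - 2479 = -2476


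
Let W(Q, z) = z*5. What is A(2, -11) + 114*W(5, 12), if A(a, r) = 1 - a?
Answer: 6839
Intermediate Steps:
W(Q, z) = 5*z
A(2, -11) + 114*W(5, 12) = (1 - 1*2) + 114*(5*12) = (1 - 2) + 114*60 = -1 + 6840 = 6839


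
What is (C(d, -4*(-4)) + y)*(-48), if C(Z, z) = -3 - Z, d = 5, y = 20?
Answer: -576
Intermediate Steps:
(C(d, -4*(-4)) + y)*(-48) = ((-3 - 1*5) + 20)*(-48) = ((-3 - 5) + 20)*(-48) = (-8 + 20)*(-48) = 12*(-48) = -576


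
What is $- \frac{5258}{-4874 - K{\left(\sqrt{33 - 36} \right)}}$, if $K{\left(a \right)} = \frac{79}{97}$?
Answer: $\frac{46366}{42987} \approx 1.0786$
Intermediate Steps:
$K{\left(a \right)} = \frac{79}{97}$ ($K{\left(a \right)} = 79 \cdot \frac{1}{97} = \frac{79}{97}$)
$- \frac{5258}{-4874 - K{\left(\sqrt{33 - 36} \right)}} = - \frac{5258}{-4874 - \frac{79}{97}} = - \frac{5258}{- \frac{472857}{97}} = \left(-5258\right) \left(- \frac{97}{472857}\right) = \frac{46366}{42987}$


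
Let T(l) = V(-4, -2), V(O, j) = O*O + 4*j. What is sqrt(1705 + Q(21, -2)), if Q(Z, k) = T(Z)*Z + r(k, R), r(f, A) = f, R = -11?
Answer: sqrt(1871) ≈ 43.255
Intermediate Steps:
V(O, j) = O**2 + 4*j
T(l) = 8 (T(l) = (-4)**2 + 4*(-2) = 16 - 8 = 8)
Q(Z, k) = k + 8*Z (Q(Z, k) = 8*Z + k = k + 8*Z)
sqrt(1705 + Q(21, -2)) = sqrt(1705 + (-2 + 8*21)) = sqrt(1705 + (-2 + 168)) = sqrt(1705 + 166) = sqrt(1871)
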